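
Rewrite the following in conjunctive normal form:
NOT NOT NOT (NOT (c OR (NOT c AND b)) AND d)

c OR b OR NOT d

NOT NOT NOT (NOT (c OR (NOT c AND b)) AND d)
≡ NOT (NOT (c OR (NOT c AND b)) AND d)   [double negation]
≡ NOT NOT (c OR (NOT c AND b)) OR NOT d   [De Morgan]
≡ c OR (NOT c AND b) OR NOT d   [double negation]
≡ (c OR NOT c OR NOT d) AND (c OR b OR NOT d)   [distribute OR over AND]
≡ c OR b OR NOT d   [simplify]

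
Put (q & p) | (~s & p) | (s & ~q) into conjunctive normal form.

(q & p) | (~s & p) | (s & ~q)
≡ (q | ~s | s) & (q | ~s | ~q) & (q | p | s) & (q | p | ~q) & (p | ~s | s) & (p | ~s | ~q) & (p | p | s) & (p | p | ~q)   [distribute | over &]
≡ (p | s) & (p | ~q)   [simplify]

(p | s) & (p | ~q)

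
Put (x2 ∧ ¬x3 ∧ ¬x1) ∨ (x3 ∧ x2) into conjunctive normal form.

x2 ∧ (¬x1 ∨ x3)

(x2 ∧ ¬x3 ∧ ¬x1) ∨ (x3 ∧ x2)
= (x2 ∨ x3) ∧ (x2 ∨ x2) ∧ (¬x3 ∨ x3) ∧ (¬x3 ∨ x2) ∧ (¬x1 ∨ x3) ∧ (¬x1 ∨ x2)
= x2 ∧ (¬x1 ∨ x3)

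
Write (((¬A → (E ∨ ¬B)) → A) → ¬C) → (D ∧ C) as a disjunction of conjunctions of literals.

(((¬A → (E ∨ ¬B)) → A) → ¬C) → (D ∧ C)
≡ ¬(((¬A → (E ∨ ¬B)) → A) → ¬C) ∨ (D ∧ C)   [eliminate →]
≡ ¬(¬((¬A → (E ∨ ¬B)) → A) ∨ ¬C) ∨ (D ∧ C)   [eliminate →]
≡ ¬(¬(¬(¬A → (E ∨ ¬B)) ∨ A) ∨ ¬C) ∨ (D ∧ C)   [eliminate →]
≡ ¬(¬(¬(¬¬A ∨ E ∨ ¬B) ∨ A) ∨ ¬C) ∨ (D ∧ C)   [eliminate →]
≡ (¬¬(¬(¬¬A ∨ E ∨ ¬B) ∨ A) ∧ ¬¬C) ∨ (D ∧ C)   [De Morgan]
≡ ((¬(¬¬A ∨ E ∨ ¬B) ∨ A) ∧ ¬¬C) ∨ (D ∧ C)   [double negation]
≡ (((¬¬¬A ∧ ¬E ∧ ¬¬B) ∨ A) ∧ ¬¬C) ∨ (D ∧ C)   [De Morgan]
≡ (((¬A ∧ ¬E ∧ ¬¬B) ∨ A) ∧ ¬¬C) ∨ (D ∧ C)   [double negation]
≡ (((¬A ∧ ¬E ∧ B) ∨ A) ∧ ¬¬C) ∨ (D ∧ C)   [double negation]
≡ (((¬A ∧ ¬E ∧ B) ∨ A) ∧ C) ∨ (D ∧ C)   [double negation]
≡ (¬A ∧ ¬E ∧ B ∧ C) ∨ (A ∧ C) ∨ (D ∧ C)   [distribute ∧ over ∨]

(¬A ∧ ¬E ∧ B ∧ C) ∨ (A ∧ C) ∨ (D ∧ C)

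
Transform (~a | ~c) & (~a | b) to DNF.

(~a | ~c) & (~a | b)
≡ (~a & ~a) | (~a & b) | (~c & ~a) | (~c & b)   [distribute & over |]
≡ ~a | (~c & b)   [simplify]

~a | (~c & b)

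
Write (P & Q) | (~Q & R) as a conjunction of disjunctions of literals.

(P & Q) | (~Q & R)
≡ (P | ~Q) & (P | R) & (Q | ~Q) & (Q | R)   — distribute | over &
≡ (P | ~Q) & (P | R) & (Q | R)   — simplify

(P | ~Q) & (P | R) & (Q | R)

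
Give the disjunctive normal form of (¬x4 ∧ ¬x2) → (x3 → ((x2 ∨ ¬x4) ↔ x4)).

x4 ∨ x2 ∨ ¬x3

(¬x4 ∧ ¬x2) → (x3 → ((x2 ∨ ¬x4) ↔ x4))
⇔ ¬(¬x4 ∧ ¬x2) ∨ (x3 → ((x2 ∨ ¬x4) ↔ x4))
⇔ ¬(¬x4 ∧ ¬x2) ∨ ¬x3 ∨ ((x2 ∨ ¬x4) ↔ x4)
⇔ ¬(¬x4 ∧ ¬x2) ∨ ¬x3 ∨ (((x2 ∨ ¬x4) → x4) ∧ (x4 → (x2 ∨ ¬x4)))
⇔ ¬(¬x4 ∧ ¬x2) ∨ ¬x3 ∨ ((¬(x2 ∨ ¬x4) ∨ x4) ∧ (x4 → (x2 ∨ ¬x4)))
⇔ ¬(¬x4 ∧ ¬x2) ∨ ¬x3 ∨ ((¬(x2 ∨ ¬x4) ∨ x4) ∧ (¬x4 ∨ x2 ∨ ¬x4))
⇔ ¬¬x4 ∨ ¬¬x2 ∨ ¬x3 ∨ ((¬(x2 ∨ ¬x4) ∨ x4) ∧ (¬x4 ∨ x2 ∨ ¬x4))
⇔ x4 ∨ ¬¬x2 ∨ ¬x3 ∨ ((¬(x2 ∨ ¬x4) ∨ x4) ∧ (¬x4 ∨ x2 ∨ ¬x4))
⇔ x4 ∨ x2 ∨ ¬x3 ∨ ((¬(x2 ∨ ¬x4) ∨ x4) ∧ (¬x4 ∨ x2 ∨ ¬x4))
⇔ x4 ∨ x2 ∨ ¬x3 ∨ (((¬x2 ∧ ¬¬x4) ∨ x4) ∧ (¬x4 ∨ x2 ∨ ¬x4))
⇔ x4 ∨ x2 ∨ ¬x3 ∨ (((¬x2 ∧ x4) ∨ x4) ∧ (¬x4 ∨ x2 ∨ ¬x4))
⇔ x4 ∨ x2 ∨ ¬x3 ∨ (¬x2 ∧ x4 ∧ ¬x4) ∨ (¬x2 ∧ x4 ∧ x2) ∨ (¬x2 ∧ x4 ∧ ¬x4) ∨ (x4 ∧ ¬x4) ∨ (x4 ∧ x2) ∨ (x4 ∧ ¬x4)
⇔ x4 ∨ x2 ∨ ¬x3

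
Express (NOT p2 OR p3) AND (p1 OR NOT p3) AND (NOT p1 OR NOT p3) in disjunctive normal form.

(NOT p2 OR p3) AND (p1 OR NOT p3) AND (NOT p1 OR NOT p3)
≡ (NOT p2 AND p1 AND NOT p1) OR (NOT p2 AND p1 AND NOT p3) OR (NOT p2 AND NOT p3 AND NOT p1) OR (NOT p2 AND NOT p3 AND NOT p3) OR (p3 AND p1 AND NOT p1) OR (p3 AND p1 AND NOT p3) OR (p3 AND NOT p3 AND NOT p1) OR (p3 AND NOT p3 AND NOT p3)   [distribute AND over OR]
≡ NOT p2 AND NOT p3   [simplify]

NOT p2 AND NOT p3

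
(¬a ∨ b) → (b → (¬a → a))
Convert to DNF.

(¬a ∨ b) → (b → (¬a → a))
≡ ¬(¬a ∨ b) ∨ (b → (¬a → a))   — eliminate →
≡ ¬(¬a ∨ b) ∨ ¬b ∨ (¬a → a)   — eliminate →
≡ ¬(¬a ∨ b) ∨ ¬b ∨ ¬¬a ∨ a   — eliminate →
≡ (¬¬a ∧ ¬b) ∨ ¬b ∨ ¬¬a ∨ a   — De Morgan
≡ (a ∧ ¬b) ∨ ¬b ∨ ¬¬a ∨ a   — double negation
≡ (a ∧ ¬b) ∨ ¬b ∨ a ∨ a   — double negation
≡ ¬b ∨ a   — simplify

¬b ∨ a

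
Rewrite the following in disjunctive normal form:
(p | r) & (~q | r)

(p & ~q) | r

(p | r) & (~q | r)
⇔ (p & ~q) | (p & r) | (r & ~q) | (r & r)   — distribute & over |
⇔ (p & ~q) | r   — simplify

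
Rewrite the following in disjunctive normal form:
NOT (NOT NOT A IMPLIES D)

A AND NOT D

NOT (NOT NOT A IMPLIES D)
≡ NOT (NOT NOT NOT A OR D)   — eliminate IMPLIES
≡ NOT NOT NOT NOT A AND NOT D   — De Morgan
≡ NOT NOT A AND NOT D   — double negation
≡ A AND NOT D   — double negation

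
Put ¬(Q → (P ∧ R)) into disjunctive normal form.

(Q ∧ ¬P) ∨ (Q ∧ ¬R)

¬(Q → (P ∧ R))
≡ ¬(¬Q ∨ (P ∧ R))   — eliminate →
≡ ¬¬Q ∧ ¬(P ∧ R)   — De Morgan
≡ Q ∧ ¬(P ∧ R)   — double negation
≡ Q ∧ (¬P ∨ ¬R)   — De Morgan
≡ (Q ∧ ¬P) ∨ (Q ∧ ¬R)   — distribute ∧ over ∨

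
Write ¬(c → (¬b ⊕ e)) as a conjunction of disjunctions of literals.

¬(c → (¬b ⊕ e))
≡ ¬(¬c ∨ (¬b ⊕ e))   — eliminate →
≡ ¬(¬c ∨ ((¬b ∨ e) ∧ ¬(¬b ∧ e)))   — expand ⊕
≡ ¬¬c ∧ ¬((¬b ∨ e) ∧ ¬(¬b ∧ e))   — De Morgan
≡ c ∧ ¬((¬b ∨ e) ∧ ¬(¬b ∧ e))   — double negation
≡ c ∧ (¬(¬b ∨ e) ∨ ¬¬(¬b ∧ e))   — De Morgan
≡ c ∧ ((¬¬b ∧ ¬e) ∨ ¬¬(¬b ∧ e))   — De Morgan
≡ c ∧ ((b ∧ ¬e) ∨ ¬¬(¬b ∧ e))   — double negation
≡ c ∧ ((b ∧ ¬e) ∨ (¬b ∧ e))   — double negation
≡ c ∧ (b ∨ ¬b) ∧ (b ∨ e) ∧ (¬e ∨ ¬b) ∧ (¬e ∨ e)   — distribute ∨ over ∧
≡ c ∧ (b ∨ e) ∧ (¬e ∨ ¬b)   — simplify

c ∧ (b ∨ e) ∧ (¬e ∨ ¬b)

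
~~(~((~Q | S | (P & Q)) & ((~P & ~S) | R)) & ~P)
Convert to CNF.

~~(~((~Q | S | (P & Q)) & ((~P & ~S) | R)) & ~P)
⇔ ~((~Q | S | (P & Q)) & ((~P & ~S) | R)) & ~P   [double negation]
⇔ (~(~Q | S | (P & Q)) | ~((~P & ~S) | R)) & ~P   [De Morgan]
⇔ ((~~Q & ~S & ~(P & Q)) | ~((~P & ~S) | R)) & ~P   [De Morgan]
⇔ ((Q & ~S & ~(P & Q)) | ~((~P & ~S) | R)) & ~P   [double negation]
⇔ ((Q & ~S & (~P | ~Q)) | ~((~P & ~S) | R)) & ~P   [De Morgan]
⇔ ((Q & ~S & (~P | ~Q)) | (~(~P & ~S) & ~R)) & ~P   [De Morgan]
⇔ ((Q & ~S & (~P | ~Q)) | ((~~P | ~~S) & ~R)) & ~P   [De Morgan]
⇔ ((Q & ~S & (~P | ~Q)) | ((P | ~~S) & ~R)) & ~P   [double negation]
⇔ ((Q & ~S & (~P | ~Q)) | ((P | S) & ~R)) & ~P   [double negation]
⇔ (Q | P | S) & (Q | ~R) & (~S | P | S) & (~S | ~R) & (~P | ~Q | P | S) & (~P | ~Q | ~R) & ~P   [distribute | over &]
⇔ (Q | P | S) & (Q | ~R) & (~S | ~R) & ~P   [simplify]

(Q | P | S) & (Q | ~R) & (~S | ~R) & ~P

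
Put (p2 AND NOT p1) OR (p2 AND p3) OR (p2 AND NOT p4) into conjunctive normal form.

p2 AND (NOT p1 OR p3 OR NOT p4)

(p2 AND NOT p1) OR (p2 AND p3) OR (p2 AND NOT p4)
≡ (p2 OR p2 OR p2) AND (p2 OR p2 OR NOT p4) AND (p2 OR p3 OR p2) AND (p2 OR p3 OR NOT p4) AND (NOT p1 OR p2 OR p2) AND (NOT p1 OR p2 OR NOT p4) AND (NOT p1 OR p3 OR p2) AND (NOT p1 OR p3 OR NOT p4)   — distribute OR over AND
≡ p2 AND (NOT p1 OR p3 OR NOT p4)   — simplify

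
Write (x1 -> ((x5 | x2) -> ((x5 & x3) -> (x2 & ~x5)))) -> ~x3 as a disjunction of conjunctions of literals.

(x1 -> ((x5 | x2) -> ((x5 & x3) -> (x2 & ~x5)))) -> ~x3
⇔ ~(x1 -> ((x5 | x2) -> ((x5 & x3) -> (x2 & ~x5)))) | ~x3   — eliminate ->
⇔ ~(~x1 | ((x5 | x2) -> ((x5 & x3) -> (x2 & ~x5)))) | ~x3   — eliminate ->
⇔ ~(~x1 | ~(x5 | x2) | ((x5 & x3) -> (x2 & ~x5))) | ~x3   — eliminate ->
⇔ ~(~x1 | ~(x5 | x2) | ~(x5 & x3) | (x2 & ~x5)) | ~x3   — eliminate ->
⇔ (~~x1 & ~~(x5 | x2) & ~~(x5 & x3) & ~(x2 & ~x5)) | ~x3   — De Morgan
⇔ (x1 & ~~(x5 | x2) & ~~(x5 & x3) & ~(x2 & ~x5)) | ~x3   — double negation
⇔ (x1 & (x5 | x2) & ~~(x5 & x3) & ~(x2 & ~x5)) | ~x3   — double negation
⇔ (x1 & (x5 | x2) & x5 & x3 & ~(x2 & ~x5)) | ~x3   — double negation
⇔ (x1 & (x5 | x2) & x5 & x3 & (~x2 | ~~x5)) | ~x3   — De Morgan
⇔ (x1 & (x5 | x2) & x5 & x3 & (~x2 | x5)) | ~x3   — double negation
⇔ (x1 & x5 & x5 & x3 & ~x2) | (x1 & x5 & x5 & x3 & x5) | (x1 & x2 & x5 & x3 & ~x2) | (x1 & x2 & x5 & x3 & x5) | ~x3   — distribute & over |
⇔ (x1 & x5 & x3) | ~x3   — simplify

(x1 & x5 & x3) | ~x3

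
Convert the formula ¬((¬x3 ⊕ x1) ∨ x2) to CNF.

(x3 ∨ x1) ∧ (¬x1 ∨ ¬x3) ∧ ¬x2

¬((¬x3 ⊕ x1) ∨ x2)
⇔ ¬(((¬x3 ∨ x1) ∧ ¬(¬x3 ∧ x1)) ∨ x2)   [expand ⊕]
⇔ ¬((¬x3 ∨ x1) ∧ ¬(¬x3 ∧ x1)) ∧ ¬x2   [De Morgan]
⇔ (¬(¬x3 ∨ x1) ∨ ¬¬(¬x3 ∧ x1)) ∧ ¬x2   [De Morgan]
⇔ ((¬¬x3 ∧ ¬x1) ∨ ¬¬(¬x3 ∧ x1)) ∧ ¬x2   [De Morgan]
⇔ ((x3 ∧ ¬x1) ∨ ¬¬(¬x3 ∧ x1)) ∧ ¬x2   [double negation]
⇔ ((x3 ∧ ¬x1) ∨ (¬x3 ∧ x1)) ∧ ¬x2   [double negation]
⇔ (x3 ∨ ¬x3) ∧ (x3 ∨ x1) ∧ (¬x1 ∨ ¬x3) ∧ (¬x1 ∨ x1) ∧ ¬x2   [distribute ∨ over ∧]
⇔ (x3 ∨ x1) ∧ (¬x1 ∨ ¬x3) ∧ ¬x2   [simplify]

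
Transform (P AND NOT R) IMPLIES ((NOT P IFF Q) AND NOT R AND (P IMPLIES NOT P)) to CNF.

(P AND NOT R) IMPLIES ((NOT P IFF Q) AND NOT R AND (P IMPLIES NOT P))
⇔ NOT (P AND NOT R) OR ((NOT P IFF Q) AND NOT R AND (P IMPLIES NOT P))   — eliminate IMPLIES
⇔ NOT (P AND NOT R) OR ((NOT P IMPLIES Q) AND (Q IMPLIES NOT P) AND NOT R AND (P IMPLIES NOT P))   — eliminate IFF
⇔ NOT (P AND NOT R) OR ((NOT NOT P OR Q) AND (Q IMPLIES NOT P) AND NOT R AND (P IMPLIES NOT P))   — eliminate IMPLIES
⇔ NOT (P AND NOT R) OR ((NOT NOT P OR Q) AND (NOT Q OR NOT P) AND NOT R AND (P IMPLIES NOT P))   — eliminate IMPLIES
⇔ NOT (P AND NOT R) OR ((NOT NOT P OR Q) AND (NOT Q OR NOT P) AND NOT R AND (NOT P OR NOT P))   — eliminate IMPLIES
⇔ NOT P OR NOT NOT R OR ((NOT NOT P OR Q) AND (NOT Q OR NOT P) AND NOT R AND (NOT P OR NOT P))   — De Morgan
⇔ NOT P OR R OR ((NOT NOT P OR Q) AND (NOT Q OR NOT P) AND NOT R AND (NOT P OR NOT P))   — double negation
⇔ NOT P OR R OR ((P OR Q) AND (NOT Q OR NOT P) AND NOT R AND (NOT P OR NOT P))   — double negation
⇔ (NOT P OR R OR P OR Q) AND (NOT P OR R OR NOT Q OR NOT P) AND (NOT P OR R OR NOT R) AND (NOT P OR R OR NOT P OR NOT P)   — distribute OR over AND
⇔ NOT P OR R   — simplify

NOT P OR R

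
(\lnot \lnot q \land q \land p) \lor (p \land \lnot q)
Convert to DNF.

(q \land p) \lor (p \land \lnot q)

(\lnot \lnot q \land q \land p) \lor (p \land \lnot q)
⇔ (q \land q \land p) \lor (p \land \lnot q)   (double negation)
⇔ (q \land p) \lor (p \land \lnot q)   (simplify)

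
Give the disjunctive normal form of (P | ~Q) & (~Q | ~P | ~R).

(P | ~Q) & (~Q | ~P | ~R)
≡ (P & ~Q) | (P & ~P) | (P & ~R) | (~Q & ~Q) | (~Q & ~P) | (~Q & ~R)   [distribute & over |]
≡ (P & ~R) | ~Q   [simplify]

(P & ~R) | ~Q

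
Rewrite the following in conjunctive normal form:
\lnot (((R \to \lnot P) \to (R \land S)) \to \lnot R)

R \land (P \lor S)

\lnot (((R \to \lnot P) \to (R \land S)) \to \lnot R)
= \lnot (\lnot ((R \to \lnot P) \to (R \land S)) \lor \lnot R)   [eliminate \to]
= \lnot (\lnot (\lnot (R \to \lnot P) \lor (R \land S)) \lor \lnot R)   [eliminate \to]
= \lnot (\lnot (\lnot (\lnot R \lor \lnot P) \lor (R \land S)) \lor \lnot R)   [eliminate \to]
= \lnot \lnot (\lnot (\lnot R \lor \lnot P) \lor (R \land S)) \land \lnot \lnot R   [De Morgan]
= (\lnot (\lnot R \lor \lnot P) \lor (R \land S)) \land \lnot \lnot R   [double negation]
= ((\lnot \lnot R \land \lnot \lnot P) \lor (R \land S)) \land \lnot \lnot R   [De Morgan]
= ((R \land \lnot \lnot P) \lor (R \land S)) \land \lnot \lnot R   [double negation]
= ((R \land P) \lor (R \land S)) \land \lnot \lnot R   [double negation]
= ((R \land P) \lor (R \land S)) \land R   [double negation]
= (R \lor R) \land (R \lor S) \land (P \lor R) \land (P \lor S) \land R   [distribute \lor over \land]
= R \land (P \lor S)   [simplify]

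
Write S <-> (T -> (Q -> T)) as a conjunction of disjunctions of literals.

S <-> (T -> (Q -> T))
⇔ (S -> (T -> (Q -> T))) & ((T -> (Q -> T)) -> S)   [eliminate <->]
⇔ (~S | (T -> (Q -> T))) & ((T -> (Q -> T)) -> S)   [eliminate ->]
⇔ (~S | ~T | (Q -> T)) & ((T -> (Q -> T)) -> S)   [eliminate ->]
⇔ (~S | ~T | ~Q | T) & ((T -> (Q -> T)) -> S)   [eliminate ->]
⇔ (~S | ~T | ~Q | T) & (~(T -> (Q -> T)) | S)   [eliminate ->]
⇔ (~S | ~T | ~Q | T) & (~(~T | (Q -> T)) | S)   [eliminate ->]
⇔ (~S | ~T | ~Q | T) & (~(~T | ~Q | T) | S)   [eliminate ->]
⇔ (~S | ~T | ~Q | T) & ((~~T & ~~Q & ~T) | S)   [De Morgan]
⇔ (~S | ~T | ~Q | T) & ((T & ~~Q & ~T) | S)   [double negation]
⇔ (~S | ~T | ~Q | T) & ((T & Q & ~T) | S)   [double negation]
⇔ (~S | ~T | ~Q | T) & (T | S) & (Q | S) & (~T | S)   [distribute | over &]
⇔ (T | S) & (Q | S) & (~T | S)   [simplify]

(T | S) & (Q | S) & (~T | S)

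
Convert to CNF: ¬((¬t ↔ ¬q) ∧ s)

¬((¬t ↔ ¬q) ∧ s)
= ¬((¬t → ¬q) ∧ (¬q → ¬t) ∧ s)   [eliminate ↔]
= ¬((¬¬t ∨ ¬q) ∧ (¬q → ¬t) ∧ s)   [eliminate →]
= ¬((¬¬t ∨ ¬q) ∧ (¬¬q ∨ ¬t) ∧ s)   [eliminate →]
= ¬(¬¬t ∨ ¬q) ∨ ¬(¬¬q ∨ ¬t) ∨ ¬s   [De Morgan]
= (¬¬¬t ∧ ¬¬q) ∨ ¬(¬¬q ∨ ¬t) ∨ ¬s   [De Morgan]
= (¬t ∧ ¬¬q) ∨ ¬(¬¬q ∨ ¬t) ∨ ¬s   [double negation]
= (¬t ∧ q) ∨ ¬(¬¬q ∨ ¬t) ∨ ¬s   [double negation]
= (¬t ∧ q) ∨ (¬¬¬q ∧ ¬¬t) ∨ ¬s   [De Morgan]
= (¬t ∧ q) ∨ (¬q ∧ ¬¬t) ∨ ¬s   [double negation]
= (¬t ∧ q) ∨ (¬q ∧ t) ∨ ¬s   [double negation]
= (¬t ∨ ¬q ∨ ¬s) ∧ (¬t ∨ t ∨ ¬s) ∧ (q ∨ ¬q ∨ ¬s) ∧ (q ∨ t ∨ ¬s)   [distribute ∨ over ∧]
= (¬t ∨ ¬q ∨ ¬s) ∧ (q ∨ t ∨ ¬s)   [simplify]

(¬t ∨ ¬q ∨ ¬s) ∧ (q ∨ t ∨ ¬s)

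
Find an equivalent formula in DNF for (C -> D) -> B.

(C & ~D) | B

(C -> D) -> B
⇔ ~(C -> D) | B   [eliminate ->]
⇔ ~(~C | D) | B   [eliminate ->]
⇔ (~~C & ~D) | B   [De Morgan]
⇔ (C & ~D) | B   [double negation]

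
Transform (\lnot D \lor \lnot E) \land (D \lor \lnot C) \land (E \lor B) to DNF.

(\lnot D \land \lnot C \land E) \lor (\lnot D \land \lnot C \land B) \lor (\lnot E \land D \land B) \lor (\lnot E \land \lnot C \land B)

(\lnot D \lor \lnot E) \land (D \lor \lnot C) \land (E \lor B)
≡ (\lnot D \land D \land E) \lor (\lnot D \land D \land B) \lor (\lnot D \land \lnot C \land E) \lor (\lnot D \land \lnot C \land B) \lor (\lnot E \land D \land E) \lor (\lnot E \land D \land B) \lor (\lnot E \land \lnot C \land E) \lor (\lnot E \land \lnot C \land B)   [distribute \land over \lor]
≡ (\lnot D \land \lnot C \land E) \lor (\lnot D \land \lnot C \land B) \lor (\lnot E \land D \land B) \lor (\lnot E \land \lnot C \land B)   [simplify]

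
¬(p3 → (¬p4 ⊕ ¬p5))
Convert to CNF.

¬(p3 → (¬p4 ⊕ ¬p5))
≡ ¬(¬p3 ∨ (¬p4 ⊕ ¬p5))   [eliminate →]
≡ ¬(¬p3 ∨ ((¬p4 ∨ ¬p5) ∧ ¬(¬p4 ∧ ¬p5)))   [expand ⊕]
≡ ¬¬p3 ∧ ¬((¬p4 ∨ ¬p5) ∧ ¬(¬p4 ∧ ¬p5))   [De Morgan]
≡ p3 ∧ ¬((¬p4 ∨ ¬p5) ∧ ¬(¬p4 ∧ ¬p5))   [double negation]
≡ p3 ∧ (¬(¬p4 ∨ ¬p5) ∨ ¬¬(¬p4 ∧ ¬p5))   [De Morgan]
≡ p3 ∧ ((¬¬p4 ∧ ¬¬p5) ∨ ¬¬(¬p4 ∧ ¬p5))   [De Morgan]
≡ p3 ∧ ((p4 ∧ ¬¬p5) ∨ ¬¬(¬p4 ∧ ¬p5))   [double negation]
≡ p3 ∧ ((p4 ∧ p5) ∨ ¬¬(¬p4 ∧ ¬p5))   [double negation]
≡ p3 ∧ ((p4 ∧ p5) ∨ (¬p4 ∧ ¬p5))   [double negation]
≡ p3 ∧ (p4 ∨ ¬p4) ∧ (p4 ∨ ¬p5) ∧ (p5 ∨ ¬p4) ∧ (p5 ∨ ¬p5)   [distribute ∨ over ∧]
≡ p3 ∧ (p4 ∨ ¬p5) ∧ (p5 ∨ ¬p4)   [simplify]

p3 ∧ (p4 ∨ ¬p5) ∧ (p5 ∨ ¬p4)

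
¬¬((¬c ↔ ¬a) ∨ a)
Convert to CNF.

¬¬((¬c ↔ ¬a) ∨ a)
≡ ¬¬(((¬c → ¬a) ∧ (¬a → ¬c)) ∨ a)   (eliminate ↔)
≡ ¬¬(((¬¬c ∨ ¬a) ∧ (¬a → ¬c)) ∨ a)   (eliminate →)
≡ ¬¬(((¬¬c ∨ ¬a) ∧ (¬¬a ∨ ¬c)) ∨ a)   (eliminate →)
≡ ((¬¬c ∨ ¬a) ∧ (¬¬a ∨ ¬c)) ∨ a   (double negation)
≡ ((c ∨ ¬a) ∧ (¬¬a ∨ ¬c)) ∨ a   (double negation)
≡ ((c ∨ ¬a) ∧ (a ∨ ¬c)) ∨ a   (double negation)
≡ (c ∨ ¬a ∨ a) ∧ (a ∨ ¬c ∨ a)   (distribute ∨ over ∧)
≡ a ∨ ¬c   (simplify)

a ∨ ¬c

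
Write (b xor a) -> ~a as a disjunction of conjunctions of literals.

(a & b) | ~a

(b xor a) -> ~a
≡ ~(b xor a) | ~a   [eliminate ->]
≡ ~((b & ~a) | (~b & a)) | ~a   [expand xor]
≡ (~(b & ~a) & ~(~b & a)) | ~a   [De Morgan]
≡ ((~b | ~~a) & ~(~b & a)) | ~a   [De Morgan]
≡ ((~b | a) & ~(~b & a)) | ~a   [double negation]
≡ ((~b | a) & (~~b | ~a)) | ~a   [De Morgan]
≡ ((~b | a) & (b | ~a)) | ~a   [double negation]
≡ (~b & b) | (~b & ~a) | (a & b) | (a & ~a) | ~a   [distribute & over |]
≡ (a & b) | ~a   [simplify]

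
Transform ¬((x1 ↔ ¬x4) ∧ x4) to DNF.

¬((x1 ↔ ¬x4) ∧ x4)
≡ ¬((x1 → ¬x4) ∧ (¬x4 → x1) ∧ x4)
≡ ¬((¬x1 ∨ ¬x4) ∧ (¬x4 → x1) ∧ x4)
≡ ¬((¬x1 ∨ ¬x4) ∧ (¬¬x4 ∨ x1) ∧ x4)
≡ ¬(¬x1 ∨ ¬x4) ∨ ¬(¬¬x4 ∨ x1) ∨ ¬x4
≡ (¬¬x1 ∧ ¬¬x4) ∨ ¬(¬¬x4 ∨ x1) ∨ ¬x4
≡ (x1 ∧ ¬¬x4) ∨ ¬(¬¬x4 ∨ x1) ∨ ¬x4
≡ (x1 ∧ x4) ∨ ¬(¬¬x4 ∨ x1) ∨ ¬x4
≡ (x1 ∧ x4) ∨ (¬¬¬x4 ∧ ¬x1) ∨ ¬x4
≡ (x1 ∧ x4) ∨ (¬x4 ∧ ¬x1) ∨ ¬x4
≡ (x1 ∧ x4) ∨ ¬x4

(x1 ∧ x4) ∨ ¬x4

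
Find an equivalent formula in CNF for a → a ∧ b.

¬a ∨ b

a → a ∧ b
⇔ ¬a ∨ a ∧ b
⇔ (¬a ∨ a) ∧ (¬a ∨ b)
⇔ ¬a ∨ b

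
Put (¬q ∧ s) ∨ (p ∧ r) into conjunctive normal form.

(¬q ∨ p) ∧ (¬q ∨ r) ∧ (s ∨ p) ∧ (s ∨ r)

(¬q ∧ s) ∨ (p ∧ r)
= (¬q ∨ p) ∧ (¬q ∨ r) ∧ (s ∨ p) ∧ (s ∨ r)   — distribute ∨ over ∧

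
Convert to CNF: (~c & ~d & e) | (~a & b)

(~c & ~d & e) | (~a & b)
≡ (~c | ~a) & (~c | b) & (~d | ~a) & (~d | b) & (e | ~a) & (e | b)   [distribute | over &]

(~c | ~a) & (~c | b) & (~d | ~a) & (~d | b) & (e | ~a) & (e | b)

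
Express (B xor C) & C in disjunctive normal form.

~B & C

(B xor C) & C
= ((B & ~C) | (~B & C)) & C   [expand xor]
= (B & ~C & C) | (~B & C & C)   [distribute & over |]
= ~B & C   [simplify]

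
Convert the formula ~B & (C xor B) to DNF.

~B & (C xor B)
⇔ ~B & ((C & ~B) | (~C & B))   [expand xor]
⇔ (~B & C & ~B) | (~B & ~C & B)   [distribute & over |]
⇔ ~B & C   [simplify]

~B & C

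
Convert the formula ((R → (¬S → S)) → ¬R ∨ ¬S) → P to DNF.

S ∧ R ∨ P

((R → (¬S → S)) → ¬R ∨ ¬S) → P
⇔ ¬((R → (¬S → S)) → ¬R ∨ ¬S) ∨ P   [eliminate →]
⇔ ¬(¬(R → (¬S → S)) ∨ ¬R ∨ ¬S) ∨ P   [eliminate →]
⇔ ¬(¬(¬R ∨ (¬S → S)) ∨ ¬R ∨ ¬S) ∨ P   [eliminate →]
⇔ ¬(¬(¬R ∨ ¬¬S ∨ S) ∨ ¬R ∨ ¬S) ∨ P   [eliminate →]
⇔ ¬¬(¬R ∨ ¬¬S ∨ S) ∧ ¬¬R ∧ ¬¬S ∨ P   [De Morgan]
⇔ (¬R ∨ ¬¬S ∨ S) ∧ ¬¬R ∧ ¬¬S ∨ P   [double negation]
⇔ (¬R ∨ S ∨ S) ∧ ¬¬R ∧ ¬¬S ∨ P   [double negation]
⇔ (¬R ∨ S ∨ S) ∧ R ∧ ¬¬S ∨ P   [double negation]
⇔ (¬R ∨ S ∨ S) ∧ R ∧ S ∨ P   [double negation]
⇔ ¬R ∧ R ∧ S ∨ S ∧ R ∧ S ∨ S ∧ R ∧ S ∨ P   [distribute ∧ over ∨]
⇔ S ∧ R ∨ P   [simplify]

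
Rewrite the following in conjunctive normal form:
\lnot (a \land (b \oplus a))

\lnot a \lor b

\lnot (a \land (b \oplus a))
≡ \lnot (a \land (b \lor a) \land \lnot (b \land a))   [expand \oplus]
≡ \lnot a \lor \lnot (b \lor a) \lor \lnot \lnot (b \land a)   [De Morgan]
≡ \lnot a \lor (\lnot b \land \lnot a) \lor \lnot \lnot (b \land a)   [De Morgan]
≡ \lnot a \lor (\lnot b \land \lnot a) \lor (b \land a)   [double negation]
≡ (\lnot a \lor \lnot b \lor b) \land (\lnot a \lor \lnot b \lor a) \land (\lnot a \lor \lnot a \lor b) \land (\lnot a \lor \lnot a \lor a)   [distribute \lor over \land]
≡ \lnot a \lor b   [simplify]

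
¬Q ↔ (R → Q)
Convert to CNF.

¬Q ↔ (R → Q)
≡ (¬Q → (R → Q)) ∧ ((R → Q) → ¬Q)   [eliminate ↔]
≡ (¬¬Q ∨ (R → Q)) ∧ ((R → Q) → ¬Q)   [eliminate →]
≡ (¬¬Q ∨ ¬R ∨ Q) ∧ ((R → Q) → ¬Q)   [eliminate →]
≡ (¬¬Q ∨ ¬R ∨ Q) ∧ (¬(R → Q) ∨ ¬Q)   [eliminate →]
≡ (¬¬Q ∨ ¬R ∨ Q) ∧ (¬(¬R ∨ Q) ∨ ¬Q)   [eliminate →]
≡ (Q ∨ ¬R ∨ Q) ∧ (¬(¬R ∨ Q) ∨ ¬Q)   [double negation]
≡ (Q ∨ ¬R ∨ Q) ∧ ((¬¬R ∧ ¬Q) ∨ ¬Q)   [De Morgan]
≡ (Q ∨ ¬R ∨ Q) ∧ ((R ∧ ¬Q) ∨ ¬Q)   [double negation]
≡ (Q ∨ ¬R ∨ Q) ∧ (R ∨ ¬Q) ∧ (¬Q ∨ ¬Q)   [distribute ∨ over ∧]
≡ (Q ∨ ¬R) ∧ ¬Q   [simplify]

(Q ∨ ¬R) ∧ ¬Q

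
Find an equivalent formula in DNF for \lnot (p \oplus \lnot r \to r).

\lnot p \land \lnot r

\lnot (p \oplus \lnot r \to r)
≡ \lnot (\lnot (p \oplus \lnot r) \lor r)   — eliminate \to
≡ \lnot (\lnot (p \land \lnot \lnot r \lor \lnot p \land \lnot r) \lor r)   — expand \oplus
≡ \lnot \lnot (p \land \lnot \lnot r \lor \lnot p \land \lnot r) \land \lnot r   — De Morgan
≡ (p \land \lnot \lnot r \lor \lnot p \land \lnot r) \land \lnot r   — double negation
≡ (p \land r \lor \lnot p \land \lnot r) \land \lnot r   — double negation
≡ p \land r \land \lnot r \lor \lnot p \land \lnot r \land \lnot r   — distribute \land over \lor
≡ \lnot p \land \lnot r   — simplify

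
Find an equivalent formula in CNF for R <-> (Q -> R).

Q | R

R <-> (Q -> R)
= (R -> (Q -> R)) & ((Q -> R) -> R)   — eliminate <->
= (~R | (Q -> R)) & ((Q -> R) -> R)   — eliminate ->
= (~R | ~Q | R) & ((Q -> R) -> R)   — eliminate ->
= (~R | ~Q | R) & (~(Q -> R) | R)   — eliminate ->
= (~R | ~Q | R) & (~(~Q | R) | R)   — eliminate ->
= (~R | ~Q | R) & ((~~Q & ~R) | R)   — De Morgan
= (~R | ~Q | R) & ((Q & ~R) | R)   — double negation
= (~R | ~Q | R) & (Q | R) & (~R | R)   — distribute | over &
= Q | R   — simplify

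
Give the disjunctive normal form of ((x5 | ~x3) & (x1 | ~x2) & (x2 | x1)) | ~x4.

((x5 | ~x3) & (x1 | ~x2) & (x2 | x1)) | ~x4
= (x5 & x1 & x2) | (x5 & x1 & x1) | (x5 & ~x2 & x2) | (x5 & ~x2 & x1) | (~x3 & x1 & x2) | (~x3 & x1 & x1) | (~x3 & ~x2 & x2) | (~x3 & ~x2 & x1) | ~x4   [distribute & over |]
= (x5 & x1) | (~x3 & x1) | ~x4   [simplify]

(x5 & x1) | (~x3 & x1) | ~x4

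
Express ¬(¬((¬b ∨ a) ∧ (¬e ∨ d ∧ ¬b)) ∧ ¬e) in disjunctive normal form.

¬(¬((¬b ∨ a) ∧ (¬e ∨ d ∧ ¬b)) ∧ ¬e)
⇔ ¬¬((¬b ∨ a) ∧ (¬e ∨ d ∧ ¬b)) ∨ ¬¬e   [De Morgan]
⇔ (¬b ∨ a) ∧ (¬e ∨ d ∧ ¬b) ∨ ¬¬e   [double negation]
⇔ (¬b ∨ a) ∧ (¬e ∨ d ∧ ¬b) ∨ e   [double negation]
⇔ ¬b ∧ ¬e ∨ ¬b ∧ d ∧ ¬b ∨ a ∧ ¬e ∨ a ∧ d ∧ ¬b ∨ e   [distribute ∧ over ∨]
⇔ ¬b ∧ ¬e ∨ ¬b ∧ d ∨ a ∧ ¬e ∨ e   [simplify]

¬b ∧ ¬e ∨ ¬b ∧ d ∨ a ∧ ¬e ∨ e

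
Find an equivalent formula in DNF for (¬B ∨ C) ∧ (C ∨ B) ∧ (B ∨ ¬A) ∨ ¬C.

C ∧ B ∨ C ∧ ¬A ∨ ¬C

(¬B ∨ C) ∧ (C ∨ B) ∧ (B ∨ ¬A) ∨ ¬C
= ¬B ∧ C ∧ B ∨ ¬B ∧ C ∧ ¬A ∨ ¬B ∧ B ∧ B ∨ ¬B ∧ B ∧ ¬A ∨ C ∧ C ∧ B ∨ C ∧ C ∧ ¬A ∨ C ∧ B ∧ B ∨ C ∧ B ∧ ¬A ∨ ¬C   (distribute ∧ over ∨)
= C ∧ B ∨ C ∧ ¬A ∨ ¬C   (simplify)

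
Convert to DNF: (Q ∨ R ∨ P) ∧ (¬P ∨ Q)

(Q ∨ R ∨ P) ∧ (¬P ∨ Q)
⇔ Q ∧ ¬P ∨ Q ∧ Q ∨ R ∧ ¬P ∨ R ∧ Q ∨ P ∧ ¬P ∨ P ∧ Q   (distribute ∧ over ∨)
⇔ Q ∨ R ∧ ¬P   (simplify)

Q ∨ R ∧ ¬P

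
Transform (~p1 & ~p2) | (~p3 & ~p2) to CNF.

(~p1 & ~p2) | (~p3 & ~p2)
≡ (~p1 | ~p3) & (~p1 | ~p2) & (~p2 | ~p3) & (~p2 | ~p2)   — distribute | over &
≡ (~p1 | ~p3) & ~p2   — simplify

(~p1 | ~p3) & ~p2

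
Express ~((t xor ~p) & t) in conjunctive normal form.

~t | ~p

~((t xor ~p) & t)
≡ ~((t | ~p) & ~(t & ~p) & t)   (expand xor)
≡ ~(t | ~p) | ~~(t & ~p) | ~t   (De Morgan)
≡ (~t & ~~p) | ~~(t & ~p) | ~t   (De Morgan)
≡ (~t & p) | ~~(t & ~p) | ~t   (double negation)
≡ (~t & p) | (t & ~p) | ~t   (double negation)
≡ (~t | t | ~t) & (~t | ~p | ~t) & (p | t | ~t) & (p | ~p | ~t)   (distribute | over &)
≡ ~t | ~p   (simplify)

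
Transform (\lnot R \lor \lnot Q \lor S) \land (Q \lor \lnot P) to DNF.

\lnot R \land Q \lor \lnot R \land \lnot P \lor \lnot Q \land \lnot P \lor S \land Q \lor S \land \lnot P

(\lnot R \lor \lnot Q \lor S) \land (Q \lor \lnot P)
= \lnot R \land Q \lor \lnot R \land \lnot P \lor \lnot Q \land Q \lor \lnot Q \land \lnot P \lor S \land Q \lor S \land \lnot P   (distribute \land over \lor)
= \lnot R \land Q \lor \lnot R \land \lnot P \lor \lnot Q \land \lnot P \lor S \land Q \lor S \land \lnot P   (simplify)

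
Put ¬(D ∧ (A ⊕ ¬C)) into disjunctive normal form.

¬D ∨ (¬A ∧ C) ∨ (¬C ∧ A)

¬(D ∧ (A ⊕ ¬C))
= ¬(D ∧ ((A ∧ ¬¬C) ∨ (¬A ∧ ¬C)))   [expand ⊕]
= ¬D ∨ ¬((A ∧ ¬¬C) ∨ (¬A ∧ ¬C))   [De Morgan]
= ¬D ∨ (¬(A ∧ ¬¬C) ∧ ¬(¬A ∧ ¬C))   [De Morgan]
= ¬D ∨ ((¬A ∨ ¬¬¬C) ∧ ¬(¬A ∧ ¬C))   [De Morgan]
= ¬D ∨ ((¬A ∨ ¬C) ∧ ¬(¬A ∧ ¬C))   [double negation]
= ¬D ∨ ((¬A ∨ ¬C) ∧ (¬¬A ∨ ¬¬C))   [De Morgan]
= ¬D ∨ ((¬A ∨ ¬C) ∧ (A ∨ ¬¬C))   [double negation]
= ¬D ∨ ((¬A ∨ ¬C) ∧ (A ∨ C))   [double negation]
= ¬D ∨ (¬A ∧ A) ∨ (¬A ∧ C) ∨ (¬C ∧ A) ∨ (¬C ∧ C)   [distribute ∧ over ∨]
= ¬D ∨ (¬A ∧ C) ∨ (¬C ∧ A)   [simplify]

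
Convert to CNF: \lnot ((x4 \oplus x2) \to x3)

(x4 \lor x2) \land (\lnot x4 \lor \lnot x2) \land \lnot x3

\lnot ((x4 \oplus x2) \to x3)
⇔ \lnot (\lnot (x4 \oplus x2) \lor x3)   (eliminate \to)
⇔ \lnot (\lnot ((x4 \lor x2) \land \lnot (x4 \land x2)) \lor x3)   (expand \oplus)
⇔ \lnot \lnot ((x4 \lor x2) \land \lnot (x4 \land x2)) \land \lnot x3   (De Morgan)
⇔ (x4 \lor x2) \land \lnot (x4 \land x2) \land \lnot x3   (double negation)
⇔ (x4 \lor x2) \land (\lnot x4 \lor \lnot x2) \land \lnot x3   (De Morgan)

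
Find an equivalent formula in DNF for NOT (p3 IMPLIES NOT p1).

p3 AND p1

NOT (p3 IMPLIES NOT p1)
≡ NOT (NOT p3 OR NOT p1)   [eliminate IMPLIES]
≡ NOT NOT p3 AND NOT NOT p1   [De Morgan]
≡ p3 AND NOT NOT p1   [double negation]
≡ p3 AND p1   [double negation]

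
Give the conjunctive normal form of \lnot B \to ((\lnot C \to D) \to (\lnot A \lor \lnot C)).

\lnot B \to ((\lnot C \to D) \to (\lnot A \lor \lnot C))
≡ \lnot \lnot B \lor ((\lnot C \to D) \to (\lnot A \lor \lnot C))   — eliminate \to
≡ \lnot \lnot B \lor \lnot (\lnot C \to D) \lor \lnot A \lor \lnot C   — eliminate \to
≡ \lnot \lnot B \lor \lnot (\lnot \lnot C \lor D) \lor \lnot A \lor \lnot C   — eliminate \to
≡ B \lor \lnot (\lnot \lnot C \lor D) \lor \lnot A \lor \lnot C   — double negation
≡ B \lor (\lnot \lnot \lnot C \land \lnot D) \lor \lnot A \lor \lnot C   — De Morgan
≡ B \lor (\lnot C \land \lnot D) \lor \lnot A \lor \lnot C   — double negation
≡ (B \lor \lnot C \lor \lnot A \lor \lnot C) \land (B \lor \lnot D \lor \lnot A \lor \lnot C)   — distribute \lor over \land
≡ B \lor \lnot C \lor \lnot A   — simplify

B \lor \lnot C \lor \lnot A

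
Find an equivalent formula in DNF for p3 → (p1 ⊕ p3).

p3 → (p1 ⊕ p3)
= ¬p3 ∨ (p1 ⊕ p3)   — eliminate →
= ¬p3 ∨ (p1 ∧ ¬p3) ∨ (¬p1 ∧ p3)   — expand ⊕
= ¬p3 ∨ (¬p1 ∧ p3)   — simplify

¬p3 ∨ (¬p1 ∧ p3)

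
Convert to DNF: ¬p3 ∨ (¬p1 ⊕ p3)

¬p3 ∨ p1 ∧ p3

¬p3 ∨ (¬p1 ⊕ p3)
≡ ¬p3 ∨ ¬p1 ∧ ¬p3 ∨ ¬¬p1 ∧ p3   (expand ⊕)
≡ ¬p3 ∨ ¬p1 ∧ ¬p3 ∨ p1 ∧ p3   (double negation)
≡ ¬p3 ∨ p1 ∧ p3   (simplify)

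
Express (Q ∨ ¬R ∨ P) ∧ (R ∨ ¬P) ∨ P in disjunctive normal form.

Q ∧ R ∨ Q ∧ ¬P ∨ ¬R ∧ ¬P ∨ P

(Q ∨ ¬R ∨ P) ∧ (R ∨ ¬P) ∨ P
≡ Q ∧ R ∨ Q ∧ ¬P ∨ ¬R ∧ R ∨ ¬R ∧ ¬P ∨ P ∧ R ∨ P ∧ ¬P ∨ P   [distribute ∧ over ∨]
≡ Q ∧ R ∨ Q ∧ ¬P ∨ ¬R ∧ ¬P ∨ P   [simplify]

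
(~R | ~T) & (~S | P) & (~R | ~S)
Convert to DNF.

(~R & ~S) | (~R & P) | (~T & ~S)

(~R | ~T) & (~S | P) & (~R | ~S)
⇔ (~R & ~S & ~R) | (~R & ~S & ~S) | (~R & P & ~R) | (~R & P & ~S) | (~T & ~S & ~R) | (~T & ~S & ~S) | (~T & P & ~R) | (~T & P & ~S)   [distribute & over |]
⇔ (~R & ~S) | (~R & P) | (~T & ~S)   [simplify]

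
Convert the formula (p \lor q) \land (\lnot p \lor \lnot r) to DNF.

(p \lor q) \land (\lnot p \lor \lnot r)
= (p \land \lnot p) \lor (p \land \lnot r) \lor (q \land \lnot p) \lor (q \land \lnot r)   — distribute \land over \lor
= (p \land \lnot r) \lor (q \land \lnot p) \lor (q \land \lnot r)   — simplify

(p \land \lnot r) \lor (q \land \lnot p) \lor (q \land \lnot r)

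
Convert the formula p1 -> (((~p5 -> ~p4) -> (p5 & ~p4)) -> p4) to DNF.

p1 -> (((~p5 -> ~p4) -> (p5 & ~p4)) -> p4)
≡ ~p1 | (((~p5 -> ~p4) -> (p5 & ~p4)) -> p4)   — eliminate ->
≡ ~p1 | ~((~p5 -> ~p4) -> (p5 & ~p4)) | p4   — eliminate ->
≡ ~p1 | ~(~(~p5 -> ~p4) | (p5 & ~p4)) | p4   — eliminate ->
≡ ~p1 | ~(~(~~p5 | ~p4) | (p5 & ~p4)) | p4   — eliminate ->
≡ ~p1 | (~~(~~p5 | ~p4) & ~(p5 & ~p4)) | p4   — De Morgan
≡ ~p1 | ((~~p5 | ~p4) & ~(p5 & ~p4)) | p4   — double negation
≡ ~p1 | ((p5 | ~p4) & ~(p5 & ~p4)) | p4   — double negation
≡ ~p1 | ((p5 | ~p4) & (~p5 | ~~p4)) | p4   — De Morgan
≡ ~p1 | ((p5 | ~p4) & (~p5 | p4)) | p4   — double negation
≡ ~p1 | (p5 & ~p5) | (p5 & p4) | (~p4 & ~p5) | (~p4 & p4) | p4   — distribute & over |
≡ ~p1 | (~p4 & ~p5) | p4   — simplify

~p1 | (~p4 & ~p5) | p4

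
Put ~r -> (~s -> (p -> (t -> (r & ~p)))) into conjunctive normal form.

~r -> (~s -> (p -> (t -> (r & ~p))))
⇔ ~~r | (~s -> (p -> (t -> (r & ~p))))   (eliminate ->)
⇔ ~~r | ~~s | (p -> (t -> (r & ~p)))   (eliminate ->)
⇔ ~~r | ~~s | ~p | (t -> (r & ~p))   (eliminate ->)
⇔ ~~r | ~~s | ~p | ~t | (r & ~p)   (eliminate ->)
⇔ r | ~~s | ~p | ~t | (r & ~p)   (double negation)
⇔ r | s | ~p | ~t | (r & ~p)   (double negation)
⇔ (r | s | ~p | ~t | r) & (r | s | ~p | ~t | ~p)   (distribute | over &)
⇔ r | s | ~p | ~t   (simplify)

r | s | ~p | ~t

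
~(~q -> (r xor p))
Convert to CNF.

~(~q -> (r xor p))
= ~(~~q | (r xor p))   [eliminate ->]
= ~(~~q | ((r | p) & ~(r & p)))   [expand xor]
= ~~~q & ~((r | p) & ~(r & p))   [De Morgan]
= ~q & ~((r | p) & ~(r & p))   [double negation]
= ~q & (~(r | p) | ~~(r & p))   [De Morgan]
= ~q & ((~r & ~p) | ~~(r & p))   [De Morgan]
= ~q & ((~r & ~p) | (r & p))   [double negation]
= ~q & (~r | r) & (~r | p) & (~p | r) & (~p | p)   [distribute | over &]
= ~q & (~r | p) & (~p | r)   [simplify]

~q & (~r | p) & (~p | r)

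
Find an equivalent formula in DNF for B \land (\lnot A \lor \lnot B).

B \land (\lnot A \lor \lnot B)
⇔ (B \land \lnot A) \lor (B \land \lnot B)   (distribute \land over \lor)
⇔ B \land \lnot A   (simplify)

B \land \lnot A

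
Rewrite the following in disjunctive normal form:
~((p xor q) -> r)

~((p xor q) -> r)
= ~(~(p xor q) | r)   (eliminate ->)
= ~(~((p & ~q) | (~p & q)) | r)   (expand xor)
= ~~((p & ~q) | (~p & q)) & ~r   (De Morgan)
= ((p & ~q) | (~p & q)) & ~r   (double negation)
= (p & ~q & ~r) | (~p & q & ~r)   (distribute & over |)

(p & ~q & ~r) | (~p & q & ~r)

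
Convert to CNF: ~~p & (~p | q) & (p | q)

~~p & (~p | q) & (p | q)
⇔ p & (~p | q) & (p | q)   [double negation]
⇔ p & (~p | q)   [simplify]

p & (~p | q)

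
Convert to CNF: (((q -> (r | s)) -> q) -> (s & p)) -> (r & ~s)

(q | r) & (q | ~s) & (~s | ~p)

(((q -> (r | s)) -> q) -> (s & p)) -> (r & ~s)
= ~(((q -> (r | s)) -> q) -> (s & p)) | (r & ~s)   [eliminate ->]
= ~(~((q -> (r | s)) -> q) | (s & p)) | (r & ~s)   [eliminate ->]
= ~(~(~(q -> (r | s)) | q) | (s & p)) | (r & ~s)   [eliminate ->]
= ~(~(~(~q | r | s) | q) | (s & p)) | (r & ~s)   [eliminate ->]
= (~~(~(~q | r | s) | q) & ~(s & p)) | (r & ~s)   [De Morgan]
= ((~(~q | r | s) | q) & ~(s & p)) | (r & ~s)   [double negation]
= (((~~q & ~r & ~s) | q) & ~(s & p)) | (r & ~s)   [De Morgan]
= (((q & ~r & ~s) | q) & ~(s & p)) | (r & ~s)   [double negation]
= (((q & ~r & ~s) | q) & (~s | ~p)) | (r & ~s)   [De Morgan]
= (q | q | r) & (q | q | ~s) & (~r | q | r) & (~r | q | ~s) & (~s | q | r) & (~s | q | ~s) & (~s | ~p | r) & (~s | ~p | ~s)   [distribute | over &]
= (q | r) & (q | ~s) & (~s | ~p)   [simplify]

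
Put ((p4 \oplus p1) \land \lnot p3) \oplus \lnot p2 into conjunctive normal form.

((p4 \oplus p1) \land \lnot p3) \oplus \lnot p2
⇔ (((p4 \oplus p1) \land \lnot p3) \lor \lnot p2) \land \lnot ((p4 \oplus p1) \land \lnot p3 \land \lnot p2)   (expand \oplus)
⇔ (((p4 \lor p1) \land \lnot (p4 \land p1) \land \lnot p3) \lor \lnot p2) \land \lnot ((p4 \oplus p1) \land \lnot p3 \land \lnot p2)   (expand \oplus)
⇔ (((p4 \lor p1) \land \lnot (p4 \land p1) \land \lnot p3) \lor \lnot p2) \land \lnot ((p4 \lor p1) \land \lnot (p4 \land p1) \land \lnot p3 \land \lnot p2)   (expand \oplus)
⇔ (((p4 \lor p1) \land (\lnot p4 \lor \lnot p1) \land \lnot p3) \lor \lnot p2) \land \lnot ((p4 \lor p1) \land \lnot (p4 \land p1) \land \lnot p3 \land \lnot p2)   (De Morgan)
⇔ (((p4 \lor p1) \land (\lnot p4 \lor \lnot p1) \land \lnot p3) \lor \lnot p2) \land (\lnot (p4 \lor p1) \lor \lnot \lnot (p4 \land p1) \lor \lnot \lnot p3 \lor \lnot \lnot p2)   (De Morgan)
⇔ (((p4 \lor p1) \land (\lnot p4 \lor \lnot p1) \land \lnot p3) \lor \lnot p2) \land ((\lnot p4 \land \lnot p1) \lor \lnot \lnot (p4 \land p1) \lor \lnot \lnot p3 \lor \lnot \lnot p2)   (De Morgan)
⇔ (((p4 \lor p1) \land (\lnot p4 \lor \lnot p1) \land \lnot p3) \lor \lnot p2) \land ((\lnot p4 \land \lnot p1) \lor (p4 \land p1) \lor \lnot \lnot p3 \lor \lnot \lnot p2)   (double negation)
⇔ (((p4 \lor p1) \land (\lnot p4 \lor \lnot p1) \land \lnot p3) \lor \lnot p2) \land ((\lnot p4 \land \lnot p1) \lor (p4 \land p1) \lor p3 \lor \lnot \lnot p2)   (double negation)
⇔ (((p4 \lor p1) \land (\lnot p4 \lor \lnot p1) \land \lnot p3) \lor \lnot p2) \land ((\lnot p4 \land \lnot p1) \lor (p4 \land p1) \lor p3 \lor p2)   (double negation)
⇔ (p4 \lor p1 \lor \lnot p2) \land (\lnot p4 \lor \lnot p1 \lor \lnot p2) \land (\lnot p3 \lor \lnot p2) \land (\lnot p4 \lor p4 \lor p3 \lor p2) \land (\lnot p4 \lor p1 \lor p3 \lor p2) \land (\lnot p1 \lor p4 \lor p3 \lor p2) \land (\lnot p1 \lor p1 \lor p3 \lor p2)   (distribute \lor over \land)
⇔ (p4 \lor p1 \lor \lnot p2) \land (\lnot p4 \lor \lnot p1 \lor \lnot p2) \land (\lnot p3 \lor \lnot p2) \land (\lnot p4 \lor p1 \lor p3 \lor p2) \land (\lnot p1 \lor p4 \lor p3 \lor p2)   (simplify)

(p4 \lor p1 \lor \lnot p2) \land (\lnot p4 \lor \lnot p1 \lor \lnot p2) \land (\lnot p3 \lor \lnot p2) \land (\lnot p4 \lor p1 \lor p3 \lor p2) \land (\lnot p1 \lor p4 \lor p3 \lor p2)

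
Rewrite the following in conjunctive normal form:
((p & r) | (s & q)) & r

((p & r) | (s & q)) & r
⇔ (p | s) & (p | q) & (r | s) & (r | q) & r
⇔ (p | s) & (p | q) & r

(p | s) & (p | q) & r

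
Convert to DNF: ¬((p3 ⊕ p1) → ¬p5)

(p3 ∧ ¬p1 ∧ p5) ∨ (¬p3 ∧ p1 ∧ p5)

¬((p3 ⊕ p1) → ¬p5)
= ¬(¬(p3 ⊕ p1) ∨ ¬p5)   [eliminate →]
= ¬(¬((p3 ∧ ¬p1) ∨ (¬p3 ∧ p1)) ∨ ¬p5)   [expand ⊕]
= ¬¬((p3 ∧ ¬p1) ∨ (¬p3 ∧ p1)) ∧ ¬¬p5   [De Morgan]
= ((p3 ∧ ¬p1) ∨ (¬p3 ∧ p1)) ∧ ¬¬p5   [double negation]
= ((p3 ∧ ¬p1) ∨ (¬p3 ∧ p1)) ∧ p5   [double negation]
= (p3 ∧ ¬p1 ∧ p5) ∨ (¬p3 ∧ p1 ∧ p5)   [distribute ∧ over ∨]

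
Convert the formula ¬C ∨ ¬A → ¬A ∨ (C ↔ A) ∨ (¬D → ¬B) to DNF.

C ∧ A ∨ ¬A ∨ D ∨ ¬B

¬C ∨ ¬A → ¬A ∨ (C ↔ A) ∨ (¬D → ¬B)
⇔ ¬(¬C ∨ ¬A) ∨ ¬A ∨ (C ↔ A) ∨ (¬D → ¬B)   — eliminate →
⇔ ¬(¬C ∨ ¬A) ∨ ¬A ∨ (C → A) ∧ (A → C) ∨ (¬D → ¬B)   — eliminate ↔
⇔ ¬(¬C ∨ ¬A) ∨ ¬A ∨ (¬C ∨ A) ∧ (A → C) ∨ (¬D → ¬B)   — eliminate →
⇔ ¬(¬C ∨ ¬A) ∨ ¬A ∨ (¬C ∨ A) ∧ (¬A ∨ C) ∨ (¬D → ¬B)   — eliminate →
⇔ ¬(¬C ∨ ¬A) ∨ ¬A ∨ (¬C ∨ A) ∧ (¬A ∨ C) ∨ ¬¬D ∨ ¬B   — eliminate →
⇔ ¬¬C ∧ ¬¬A ∨ ¬A ∨ (¬C ∨ A) ∧ (¬A ∨ C) ∨ ¬¬D ∨ ¬B   — De Morgan
⇔ C ∧ ¬¬A ∨ ¬A ∨ (¬C ∨ A) ∧ (¬A ∨ C) ∨ ¬¬D ∨ ¬B   — double negation
⇔ C ∧ A ∨ ¬A ∨ (¬C ∨ A) ∧ (¬A ∨ C) ∨ ¬¬D ∨ ¬B   — double negation
⇔ C ∧ A ∨ ¬A ∨ (¬C ∨ A) ∧ (¬A ∨ C) ∨ D ∨ ¬B   — double negation
⇔ C ∧ A ∨ ¬A ∨ ¬C ∧ ¬A ∨ ¬C ∧ C ∨ A ∧ ¬A ∨ A ∧ C ∨ D ∨ ¬B   — distribute ∧ over ∨
⇔ C ∧ A ∨ ¬A ∨ D ∨ ¬B   — simplify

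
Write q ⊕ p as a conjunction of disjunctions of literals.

(q ∨ p) ∧ (¬q ∨ ¬p)

q ⊕ p
⇔ (q ∨ p) ∧ ¬(q ∧ p)   [expand ⊕]
⇔ (q ∨ p) ∧ (¬q ∨ ¬p)   [De Morgan]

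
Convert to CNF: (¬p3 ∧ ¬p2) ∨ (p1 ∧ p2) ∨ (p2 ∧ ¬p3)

(¬p3 ∨ p1) ∧ (¬p3 ∨ p2)

(¬p3 ∧ ¬p2) ∨ (p1 ∧ p2) ∨ (p2 ∧ ¬p3)
≡ (¬p3 ∨ p1 ∨ p2) ∧ (¬p3 ∨ p1 ∨ ¬p3) ∧ (¬p3 ∨ p2 ∨ p2) ∧ (¬p3 ∨ p2 ∨ ¬p3) ∧ (¬p2 ∨ p1 ∨ p2) ∧ (¬p2 ∨ p1 ∨ ¬p3) ∧ (¬p2 ∨ p2 ∨ p2) ∧ (¬p2 ∨ p2 ∨ ¬p3)   [distribute ∨ over ∧]
≡ (¬p3 ∨ p1) ∧ (¬p3 ∨ p2)   [simplify]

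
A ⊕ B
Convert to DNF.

A ⊕ B
≡ (A ∧ ¬B) ∨ (¬A ∧ B)   [expand ⊕]

(A ∧ ¬B) ∨ (¬A ∧ B)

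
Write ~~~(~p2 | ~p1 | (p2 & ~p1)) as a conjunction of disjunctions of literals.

p2 & p1

~~~(~p2 | ~p1 | (p2 & ~p1))
≡ ~(~p2 | ~p1 | (p2 & ~p1))   [double negation]
≡ ~~p2 & ~~p1 & ~(p2 & ~p1)   [De Morgan]
≡ p2 & ~~p1 & ~(p2 & ~p1)   [double negation]
≡ p2 & p1 & ~(p2 & ~p1)   [double negation]
≡ p2 & p1 & (~p2 | ~~p1)   [De Morgan]
≡ p2 & p1 & (~p2 | p1)   [double negation]
≡ p2 & p1   [simplify]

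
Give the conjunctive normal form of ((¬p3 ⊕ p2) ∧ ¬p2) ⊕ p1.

((¬p3 ⊕ p2) ∧ ¬p2) ⊕ p1
⇔ (((¬p3 ⊕ p2) ∧ ¬p2) ∨ p1) ∧ ¬((¬p3 ⊕ p2) ∧ ¬p2 ∧ p1)   (expand ⊕)
⇔ (((¬p3 ∨ p2) ∧ ¬(¬p3 ∧ p2) ∧ ¬p2) ∨ p1) ∧ ¬((¬p3 ⊕ p2) ∧ ¬p2 ∧ p1)   (expand ⊕)
⇔ (((¬p3 ∨ p2) ∧ ¬(¬p3 ∧ p2) ∧ ¬p2) ∨ p1) ∧ ¬((¬p3 ∨ p2) ∧ ¬(¬p3 ∧ p2) ∧ ¬p2 ∧ p1)   (expand ⊕)
⇔ (((¬p3 ∨ p2) ∧ (¬¬p3 ∨ ¬p2) ∧ ¬p2) ∨ p1) ∧ ¬((¬p3 ∨ p2) ∧ ¬(¬p3 ∧ p2) ∧ ¬p2 ∧ p1)   (De Morgan)
⇔ (((¬p3 ∨ p2) ∧ (p3 ∨ ¬p2) ∧ ¬p2) ∨ p1) ∧ ¬((¬p3 ∨ p2) ∧ ¬(¬p3 ∧ p2) ∧ ¬p2 ∧ p1)   (double negation)
⇔ (((¬p3 ∨ p2) ∧ (p3 ∨ ¬p2) ∧ ¬p2) ∨ p1) ∧ (¬(¬p3 ∨ p2) ∨ ¬¬(¬p3 ∧ p2) ∨ ¬¬p2 ∨ ¬p1)   (De Morgan)
⇔ (((¬p3 ∨ p2) ∧ (p3 ∨ ¬p2) ∧ ¬p2) ∨ p1) ∧ ((¬¬p3 ∧ ¬p2) ∨ ¬¬(¬p3 ∧ p2) ∨ ¬¬p2 ∨ ¬p1)   (De Morgan)
⇔ (((¬p3 ∨ p2) ∧ (p3 ∨ ¬p2) ∧ ¬p2) ∨ p1) ∧ ((p3 ∧ ¬p2) ∨ ¬¬(¬p3 ∧ p2) ∨ ¬¬p2 ∨ ¬p1)   (double negation)
⇔ (((¬p3 ∨ p2) ∧ (p3 ∨ ¬p2) ∧ ¬p2) ∨ p1) ∧ ((p3 ∧ ¬p2) ∨ (¬p3 ∧ p2) ∨ ¬¬p2 ∨ ¬p1)   (double negation)
⇔ (((¬p3 ∨ p2) ∧ (p3 ∨ ¬p2) ∧ ¬p2) ∨ p1) ∧ ((p3 ∧ ¬p2) ∨ (¬p3 ∧ p2) ∨ p2 ∨ ¬p1)   (double negation)
⇔ (¬p3 ∨ p2 ∨ p1) ∧ (p3 ∨ ¬p2 ∨ p1) ∧ (¬p2 ∨ p1) ∧ (p3 ∨ ¬p3 ∨ p2 ∨ ¬p1) ∧ (p3 ∨ p2 ∨ p2 ∨ ¬p1) ∧ (¬p2 ∨ ¬p3 ∨ p2 ∨ ¬p1) ∧ (¬p2 ∨ p2 ∨ p2 ∨ ¬p1)   (distribute ∨ over ∧)
⇔ (¬p3 ∨ p2 ∨ p1) ∧ (¬p2 ∨ p1) ∧ (p3 ∨ p2 ∨ ¬p1)   (simplify)

(¬p3 ∨ p2 ∨ p1) ∧ (¬p2 ∨ p1) ∧ (p3 ∨ p2 ∨ ¬p1)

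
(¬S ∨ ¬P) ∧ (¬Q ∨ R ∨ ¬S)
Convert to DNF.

¬S ∨ (¬P ∧ ¬Q) ∨ (¬P ∧ R)

(¬S ∨ ¬P) ∧ (¬Q ∨ R ∨ ¬S)
≡ (¬S ∧ ¬Q) ∨ (¬S ∧ R) ∨ (¬S ∧ ¬S) ∨ (¬P ∧ ¬Q) ∨ (¬P ∧ R) ∨ (¬P ∧ ¬S)   [distribute ∧ over ∨]
≡ ¬S ∨ (¬P ∧ ¬Q) ∨ (¬P ∧ R)   [simplify]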